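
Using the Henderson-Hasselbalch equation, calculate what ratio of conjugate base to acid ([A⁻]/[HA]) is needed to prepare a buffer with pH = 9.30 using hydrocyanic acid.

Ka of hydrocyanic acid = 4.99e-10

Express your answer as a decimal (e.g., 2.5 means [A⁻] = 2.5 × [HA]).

pKa = -log(4.99e-10) = 9.3019. pH = pKa + log([A⁻]/[HA]), so log([A⁻]/[HA]) = pH − pKa = 9.30 − 9.3019 = -0.0019. [A⁻]/[HA] = 10^(-0.0019) = 0.996

[A⁻]/[HA] = 0.996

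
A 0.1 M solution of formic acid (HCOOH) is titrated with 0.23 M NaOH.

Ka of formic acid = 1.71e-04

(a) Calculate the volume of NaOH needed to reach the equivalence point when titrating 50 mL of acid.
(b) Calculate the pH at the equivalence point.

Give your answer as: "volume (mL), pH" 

moles acid = 0.1 × 50/1000 = 0.005 mol; V_base = moles/0.23 × 1000 = 21.7 mL. At equivalence only the conjugate base is present: [A⁻] = 0.005/0.072 = 6.9697e-02 M. Kb = Kw/Ka = 5.85e-11; [OH⁻] = √(Kb × [A⁻]) = 2.0189e-06; pOH = 5.69; pH = 14 - pOH = 8.31.

V = 21.7 mL, pH = 8.31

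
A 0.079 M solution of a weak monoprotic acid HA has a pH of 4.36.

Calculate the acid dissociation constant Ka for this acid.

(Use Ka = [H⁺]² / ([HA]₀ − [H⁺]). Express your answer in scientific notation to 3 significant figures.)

[H⁺] = 10^(−pH) = 10^(−4.36) = 4.365e-05 M. For HA ⇌ H⁺ + A⁻, Ka = [H⁺][A⁻]/[HA] = [H⁺]² / ([HA]₀ − [H⁺]) = (4.365e-05)² / (0.079 − 4.365e-05) = 2.41e-08.

K_a = 2.41e-08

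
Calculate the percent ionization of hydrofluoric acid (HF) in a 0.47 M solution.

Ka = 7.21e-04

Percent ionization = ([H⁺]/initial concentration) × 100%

Using Ka equilibrium: x² + Ka×x - Ka×C = 0. Solving: [H⁺] = 1.8051e-02. Percent = (1.8051e-02/0.47) × 100

Percent ionization = 3.84%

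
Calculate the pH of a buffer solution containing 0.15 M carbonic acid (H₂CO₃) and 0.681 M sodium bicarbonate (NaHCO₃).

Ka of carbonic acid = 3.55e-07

pKa = -log(3.55e-07) = 6.45. pH = pKa + log([A⁻]/[HA]) = 6.45 + log(0.681/0.15)

pH = 7.11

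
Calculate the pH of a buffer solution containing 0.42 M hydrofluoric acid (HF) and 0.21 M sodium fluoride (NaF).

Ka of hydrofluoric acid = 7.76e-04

pKa = -log(7.76e-04) = 3.11. pH = pKa + log([A⁻]/[HA]) = 3.11 + log(0.21/0.42)

pH = 2.81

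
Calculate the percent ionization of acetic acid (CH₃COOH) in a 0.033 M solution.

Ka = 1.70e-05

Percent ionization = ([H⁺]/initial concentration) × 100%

Using Ka equilibrium: x² + Ka×x - Ka×C = 0. Solving: [H⁺] = 7.4055e-04. Percent = (7.4055e-04/0.033) × 100

Percent ionization = 2.24%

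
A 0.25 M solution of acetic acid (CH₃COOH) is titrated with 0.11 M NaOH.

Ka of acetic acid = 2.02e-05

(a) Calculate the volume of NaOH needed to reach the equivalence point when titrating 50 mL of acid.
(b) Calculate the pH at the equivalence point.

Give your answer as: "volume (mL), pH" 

moles acid = 0.25 × 50/1000 = 0.0125 mol; V_base = moles/0.11 × 1000 = 113.6 mL. At equivalence only the conjugate base is present: [A⁻] = 0.0125/0.164 = 7.6389e-02 M. Kb = Kw/Ka = 4.95e-10; [OH⁻] = √(Kb × [A⁻]) = 6.1495e-06; pOH = 5.21; pH = 14 - pOH = 8.79.

V = 113.6 mL, pH = 8.79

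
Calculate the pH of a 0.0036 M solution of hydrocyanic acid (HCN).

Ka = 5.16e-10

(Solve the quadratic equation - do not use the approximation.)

x² + Ka×x - Ka×C = 0. Using quadratic formula: [H⁺] = 1.3627e-06

pH = 5.87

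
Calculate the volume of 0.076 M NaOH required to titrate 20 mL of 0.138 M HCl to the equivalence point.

At equivalence: moles acid = moles base. moles HCl = 0.138 × 20/1000 = 0.00276 mol. V_base = moles / 0.076 × 1000 = 36.3 mL.

V_{base} = 36.3 mL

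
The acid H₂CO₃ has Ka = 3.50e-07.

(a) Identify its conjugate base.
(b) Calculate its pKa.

(a) The conjugate base is formed by removing one H⁺ from H₂CO₃, giving HCO₃⁻. (b) pKa = -log(Ka) = -log(3.50e-07) = 6.46.

Conjugate base: HCO₃⁻; pK_a = 6.46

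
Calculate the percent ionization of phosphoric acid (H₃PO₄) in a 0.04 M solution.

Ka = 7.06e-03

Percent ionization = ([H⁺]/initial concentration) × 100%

Using Ka equilibrium: x² + Ka×x - Ka×C = 0. Solving: [H⁺] = 1.3642e-02. Percent = (1.3642e-02/0.04) × 100

Percent ionization = 34.1%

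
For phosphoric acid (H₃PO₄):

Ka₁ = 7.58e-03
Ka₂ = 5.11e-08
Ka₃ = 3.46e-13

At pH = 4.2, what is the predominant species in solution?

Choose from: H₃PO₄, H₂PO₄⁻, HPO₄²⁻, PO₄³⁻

pKa₁ = 2.12, pKa₂ = 7.29, pKa₃ = 12.46. For a polyprotic acid the predominant species crosses at each pKa: below pKa_n the protonated form dominates, above it the deprotonated form does. At pH = 4.2, the predominant species is H₂PO₄⁻.

H₂PO₄⁻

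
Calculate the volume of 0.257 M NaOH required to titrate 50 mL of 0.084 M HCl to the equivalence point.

At equivalence: moles acid = moles base. moles HCl = 0.084 × 50/1000 = 0.0042 mol. V_base = moles / 0.257 × 1000 = 16.3 mL.

V_{base} = 16.3 mL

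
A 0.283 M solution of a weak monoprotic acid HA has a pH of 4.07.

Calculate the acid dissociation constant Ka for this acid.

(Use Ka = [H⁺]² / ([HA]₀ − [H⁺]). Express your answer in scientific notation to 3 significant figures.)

[H⁺] = 10^(−pH) = 10^(−4.07) = 8.511e-05 M. For HA ⇌ H⁺ + A⁻, Ka = [H⁺][A⁻]/[HA] = [H⁺]² / ([HA]₀ − [H⁺]) = (8.511e-05)² / (0.283 − 8.511e-05) = 2.56e-08.

K_a = 2.56e-08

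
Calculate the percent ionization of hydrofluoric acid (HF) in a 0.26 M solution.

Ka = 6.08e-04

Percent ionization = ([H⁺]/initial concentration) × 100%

Using Ka equilibrium: x² + Ka×x - Ka×C = 0. Solving: [H⁺] = 1.2273e-02. Percent = (1.2273e-02/0.26) × 100

Percent ionization = 4.72%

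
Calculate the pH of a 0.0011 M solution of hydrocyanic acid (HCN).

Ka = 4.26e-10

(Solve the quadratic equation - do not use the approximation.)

x² + Ka×x - Ka×C = 0. Using quadratic formula: [H⁺] = 6.8433e-07

pH = 6.16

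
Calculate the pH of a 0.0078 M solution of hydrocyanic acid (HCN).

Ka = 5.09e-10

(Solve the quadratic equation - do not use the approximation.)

x² + Ka×x - Ka×C = 0. Using quadratic formula: [H⁺] = 1.9923e-06

pH = 5.70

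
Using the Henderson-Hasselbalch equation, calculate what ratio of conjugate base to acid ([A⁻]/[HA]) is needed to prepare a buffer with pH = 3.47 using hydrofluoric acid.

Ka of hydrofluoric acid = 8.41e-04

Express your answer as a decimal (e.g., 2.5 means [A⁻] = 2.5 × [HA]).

pKa = -log(8.41e-04) = 3.0752. pH = pKa + log([A⁻]/[HA]), so log([A⁻]/[HA]) = pH − pKa = 3.47 − 3.0752 = 0.3948. [A⁻]/[HA] = 10^(0.3948) = 2.48

[A⁻]/[HA] = 2.48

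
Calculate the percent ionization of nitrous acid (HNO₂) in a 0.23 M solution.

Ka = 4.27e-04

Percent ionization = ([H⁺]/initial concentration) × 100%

Using Ka equilibrium: x² + Ka×x - Ka×C = 0. Solving: [H⁺] = 9.6989e-03. Percent = (9.6989e-03/0.23) × 100

Percent ionization = 4.22%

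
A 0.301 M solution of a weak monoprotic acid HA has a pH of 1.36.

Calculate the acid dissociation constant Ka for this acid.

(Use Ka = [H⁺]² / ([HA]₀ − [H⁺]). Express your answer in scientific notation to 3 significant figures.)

[H⁺] = 10^(−pH) = 10^(−1.36) = 4.365e-02 M. For HA ⇌ H⁺ + A⁻, Ka = [H⁺][A⁻]/[HA] = [H⁺]² / ([HA]₀ − [H⁺]) = (4.365e-02)² / (0.301 − 4.365e-02) = 7.40e-03.

K_a = 7.40e-03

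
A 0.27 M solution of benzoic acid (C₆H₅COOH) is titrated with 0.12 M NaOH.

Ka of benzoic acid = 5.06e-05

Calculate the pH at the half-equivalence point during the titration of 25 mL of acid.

At half-equivalence [HA] = [A⁻], so Henderson-Hasselbalch gives pH = pKa = -log(5.06e-05) = 4.30.

pH = pKa = 4.30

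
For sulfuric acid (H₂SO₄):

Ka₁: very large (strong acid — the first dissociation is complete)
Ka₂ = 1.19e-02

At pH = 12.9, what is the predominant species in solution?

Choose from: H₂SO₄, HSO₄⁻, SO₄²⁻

The first dissociation is complete, so H₂SO₄ itself is never the predominant species in water; pKa₂ = -log(1.19e-02) = 1.92. For a polyprotic acid the predominant species crosses at each pKa: below pKa_n the protonated form dominates, above it the deprotonated form does. At pH = 12.9, the predominant species is SO₄²⁻.

SO₄²⁻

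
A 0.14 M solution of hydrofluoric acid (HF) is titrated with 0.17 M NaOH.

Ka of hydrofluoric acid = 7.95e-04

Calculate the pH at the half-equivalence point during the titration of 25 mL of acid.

At half-equivalence [HA] = [A⁻], so Henderson-Hasselbalch gives pH = pKa = -log(7.95e-04) = 3.10.

pH = pKa = 3.10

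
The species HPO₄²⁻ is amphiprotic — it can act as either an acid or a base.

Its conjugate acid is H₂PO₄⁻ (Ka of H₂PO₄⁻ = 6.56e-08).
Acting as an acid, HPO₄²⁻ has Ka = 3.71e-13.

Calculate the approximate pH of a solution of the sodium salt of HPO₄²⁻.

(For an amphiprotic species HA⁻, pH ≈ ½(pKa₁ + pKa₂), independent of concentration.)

pKa₁ = -log(6.56e-08) = 7.18; pKa₂ = -log(3.71e-13) = 12.43. For an amphiprotic species, pH ≈ ½(pKa₁ + pKa₂) = ½(7.18 + 12.43) = 9.81.

pH = 9.81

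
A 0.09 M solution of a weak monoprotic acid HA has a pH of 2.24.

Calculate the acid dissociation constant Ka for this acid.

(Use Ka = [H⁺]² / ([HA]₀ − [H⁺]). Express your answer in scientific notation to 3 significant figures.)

[H⁺] = 10^(−pH) = 10^(−2.24) = 5.754e-03 M. For HA ⇌ H⁺ + A⁻, Ka = [H⁺][A⁻]/[HA] = [H⁺]² / ([HA]₀ − [H⁺]) = (5.754e-03)² / (0.09 − 5.754e-03) = 3.93e-04.

K_a = 3.93e-04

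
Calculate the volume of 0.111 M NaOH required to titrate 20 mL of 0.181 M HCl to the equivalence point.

At equivalence: moles acid = moles base. moles HCl = 0.181 × 20/1000 = 0.00362 mol. V_base = moles / 0.111 × 1000 = 32.6 mL.

V_{base} = 32.6 mL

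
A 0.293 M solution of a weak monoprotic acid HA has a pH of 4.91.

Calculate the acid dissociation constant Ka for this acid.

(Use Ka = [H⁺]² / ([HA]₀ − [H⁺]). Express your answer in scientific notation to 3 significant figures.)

[H⁺] = 10^(−pH) = 10^(−4.91) = 1.230e-05 M. For HA ⇌ H⁺ + A⁻, Ka = [H⁺][A⁻]/[HA] = [H⁺]² / ([HA]₀ − [H⁺]) = (1.230e-05)² / (0.293 − 1.230e-05) = 5.17e-10.

K_a = 5.17e-10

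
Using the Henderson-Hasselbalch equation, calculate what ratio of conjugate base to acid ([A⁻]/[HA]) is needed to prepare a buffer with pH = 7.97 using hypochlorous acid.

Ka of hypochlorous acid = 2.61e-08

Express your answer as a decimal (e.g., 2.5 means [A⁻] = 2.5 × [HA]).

pKa = -log(2.61e-08) = 7.5834. pH = pKa + log([A⁻]/[HA]), so log([A⁻]/[HA]) = pH − pKa = 7.97 − 7.5834 = 0.3866. [A⁻]/[HA] = 10^(0.3866) = 2.44

[A⁻]/[HA] = 2.44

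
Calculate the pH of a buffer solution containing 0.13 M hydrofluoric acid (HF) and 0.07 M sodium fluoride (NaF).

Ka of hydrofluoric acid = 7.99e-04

pKa = -log(7.99e-04) = 3.10. pH = pKa + log([A⁻]/[HA]) = 3.10 + log(0.07/0.13)

pH = 2.83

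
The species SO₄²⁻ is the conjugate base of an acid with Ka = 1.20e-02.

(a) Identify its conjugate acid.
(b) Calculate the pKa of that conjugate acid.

(a) The conjugate acid is formed by adding one H⁺ to SO₄²⁻, giving HSO₄⁻. (b) pKa = -log(Ka) = -log(1.20e-02) = 1.92.

Conjugate acid: HSO₄⁻; pK_a = 1.92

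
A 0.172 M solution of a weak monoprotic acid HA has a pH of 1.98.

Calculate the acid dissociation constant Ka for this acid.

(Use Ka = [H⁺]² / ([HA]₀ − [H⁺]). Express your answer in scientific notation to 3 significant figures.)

[H⁺] = 10^(−pH) = 10^(−1.98) = 1.047e-02 M. For HA ⇌ H⁺ + A⁻, Ka = [H⁺][A⁻]/[HA] = [H⁺]² / ([HA]₀ − [H⁺]) = (1.047e-02)² / (0.172 − 1.047e-02) = 6.79e-04.

K_a = 6.79e-04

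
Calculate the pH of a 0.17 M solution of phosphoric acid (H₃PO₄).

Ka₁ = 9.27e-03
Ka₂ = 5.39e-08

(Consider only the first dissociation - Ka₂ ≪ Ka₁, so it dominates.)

First dissociation dominates. From Ka₁ = [H⁺][HA⁻]/[H₂A], x² + Ka₁·x − Ka₁·C = 0 with C = 0.17 M and Ka₁ = 9.27e-03. Solving: [H⁺] = (−Ka₁ + √(Ka₁² + 4·Ka₁·C)) / 2 = 3.5332e-02 M. pH = -log(3.5332e-02) = 1.45.

pH = 1.45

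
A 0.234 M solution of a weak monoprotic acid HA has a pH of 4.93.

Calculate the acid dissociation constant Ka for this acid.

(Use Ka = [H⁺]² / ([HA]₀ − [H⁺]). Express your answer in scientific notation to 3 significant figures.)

[H⁺] = 10^(−pH) = 10^(−4.93) = 1.175e-05 M. For HA ⇌ H⁺ + A⁻, Ka = [H⁺][A⁻]/[HA] = [H⁺]² / ([HA]₀ − [H⁺]) = (1.175e-05)² / (0.234 − 1.175e-05) = 5.90e-10.

K_a = 5.90e-10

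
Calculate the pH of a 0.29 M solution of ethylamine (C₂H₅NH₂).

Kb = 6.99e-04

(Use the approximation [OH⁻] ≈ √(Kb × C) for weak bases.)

[OH⁻] = √(Kb × C) = √(6.99e-04 × 0.29) = 1.4238e-02. pOH = 1.85, pH = 14 - pOH

pH = 12.15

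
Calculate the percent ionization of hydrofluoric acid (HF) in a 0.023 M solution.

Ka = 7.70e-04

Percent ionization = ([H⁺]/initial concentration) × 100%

Using Ka equilibrium: x² + Ka×x - Ka×C = 0. Solving: [H⁺] = 3.8409e-03. Percent = (3.8409e-03/0.023) × 100

Percent ionization = 16.7%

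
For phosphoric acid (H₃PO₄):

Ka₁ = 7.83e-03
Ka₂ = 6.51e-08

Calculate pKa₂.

pKa₂ = -log(Ka₂) = -log(6.51e-08) = 7.19.

pK_{a2} = 7.19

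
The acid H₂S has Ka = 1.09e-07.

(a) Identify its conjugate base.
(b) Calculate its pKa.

(a) The conjugate base is formed by removing one H⁺ from H₂S, giving HS⁻. (b) pKa = -log(Ka) = -log(1.09e-07) = 6.96.

Conjugate base: HS⁻; pK_a = 6.96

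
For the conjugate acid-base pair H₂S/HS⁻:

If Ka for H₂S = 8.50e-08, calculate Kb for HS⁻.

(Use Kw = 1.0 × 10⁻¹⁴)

For a conjugate pair Ka × Kb = Kw, so Kb = Kw/Ka = 1.0 × 10⁻¹⁴ / 8.50e-08 = 1.18e-07.

K_b = 1.18e-07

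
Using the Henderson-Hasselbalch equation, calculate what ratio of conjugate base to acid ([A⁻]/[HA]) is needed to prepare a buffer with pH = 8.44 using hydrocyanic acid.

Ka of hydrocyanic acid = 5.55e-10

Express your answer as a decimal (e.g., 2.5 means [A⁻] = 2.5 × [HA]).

pKa = -log(5.55e-10) = 9.2557. pH = pKa + log([A⁻]/[HA]), so log([A⁻]/[HA]) = pH − pKa = 8.44 − 9.2557 = -0.8157. [A⁻]/[HA] = 10^(-0.8157) = 0.153

[A⁻]/[HA] = 0.153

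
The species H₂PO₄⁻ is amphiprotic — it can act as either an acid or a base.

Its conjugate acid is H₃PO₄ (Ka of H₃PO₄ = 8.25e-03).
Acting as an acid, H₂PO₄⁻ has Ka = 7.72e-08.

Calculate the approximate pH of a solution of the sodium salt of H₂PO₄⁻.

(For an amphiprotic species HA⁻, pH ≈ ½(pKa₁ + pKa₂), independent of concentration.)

pKa₁ = -log(8.25e-03) = 2.08; pKa₂ = -log(7.72e-08) = 7.11. For an amphiprotic species, pH ≈ ½(pKa₁ + pKa₂) = ½(2.08 + 7.11) = 4.60.

pH = 4.60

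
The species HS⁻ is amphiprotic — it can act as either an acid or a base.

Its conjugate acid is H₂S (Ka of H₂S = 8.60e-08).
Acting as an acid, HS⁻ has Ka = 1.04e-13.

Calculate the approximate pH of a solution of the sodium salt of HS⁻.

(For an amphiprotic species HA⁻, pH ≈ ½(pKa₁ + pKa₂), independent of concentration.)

pKa₁ = -log(8.60e-08) = 7.07; pKa₂ = -log(1.04e-13) = 12.98. For an amphiprotic species, pH ≈ ½(pKa₁ + pKa₂) = ½(7.07 + 12.98) = 10.02.

pH = 10.02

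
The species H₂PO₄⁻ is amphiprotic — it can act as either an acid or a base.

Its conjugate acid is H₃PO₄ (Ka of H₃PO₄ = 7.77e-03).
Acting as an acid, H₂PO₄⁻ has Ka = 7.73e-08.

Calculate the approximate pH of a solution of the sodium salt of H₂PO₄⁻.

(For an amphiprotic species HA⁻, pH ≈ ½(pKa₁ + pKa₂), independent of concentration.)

pKa₁ = -log(7.77e-03) = 2.11; pKa₂ = -log(7.73e-08) = 7.11. For an amphiprotic species, pH ≈ ½(pKa₁ + pKa₂) = ½(2.11 + 7.11) = 4.61.

pH = 4.61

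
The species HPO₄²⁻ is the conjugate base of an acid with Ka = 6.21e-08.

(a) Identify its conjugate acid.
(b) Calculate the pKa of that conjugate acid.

(a) The conjugate acid is formed by adding one H⁺ to HPO₄²⁻, giving H₂PO₄⁻. (b) pKa = -log(Ka) = -log(6.21e-08) = 7.21.

Conjugate acid: H₂PO₄⁻; pK_a = 7.21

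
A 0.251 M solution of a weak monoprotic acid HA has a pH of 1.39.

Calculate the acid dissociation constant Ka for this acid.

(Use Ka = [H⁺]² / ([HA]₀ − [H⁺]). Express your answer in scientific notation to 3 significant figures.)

[H⁺] = 10^(−pH) = 10^(−1.39) = 4.074e-02 M. For HA ⇌ H⁺ + A⁻, Ka = [H⁺][A⁻]/[HA] = [H⁺]² / ([HA]₀ − [H⁺]) = (4.074e-02)² / (0.251 − 4.074e-02) = 7.89e-03.

K_a = 7.89e-03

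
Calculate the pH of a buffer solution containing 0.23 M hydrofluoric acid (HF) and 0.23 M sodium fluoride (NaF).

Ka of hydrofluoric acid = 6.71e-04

pKa = -log(6.71e-04) = 3.17. pH = pKa + log([A⁻]/[HA]) = 3.17 + log(0.23/0.23)

pH = 3.17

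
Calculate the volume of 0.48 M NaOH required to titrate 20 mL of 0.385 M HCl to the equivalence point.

At equivalence: moles acid = moles base. moles HCl = 0.385 × 20/1000 = 0.0077 mol. V_base = moles / 0.48 × 1000 = 16.0 mL.

V_{base} = 16.0 mL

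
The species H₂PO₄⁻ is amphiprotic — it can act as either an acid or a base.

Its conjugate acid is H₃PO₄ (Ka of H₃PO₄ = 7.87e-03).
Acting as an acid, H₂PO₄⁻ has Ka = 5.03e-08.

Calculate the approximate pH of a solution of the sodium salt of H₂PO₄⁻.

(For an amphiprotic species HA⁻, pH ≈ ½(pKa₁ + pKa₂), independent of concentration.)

pKa₁ = -log(7.87e-03) = 2.10; pKa₂ = -log(5.03e-08) = 7.30. For an amphiprotic species, pH ≈ ½(pKa₁ + pKa₂) = ½(2.10 + 7.30) = 4.70.

pH = 4.70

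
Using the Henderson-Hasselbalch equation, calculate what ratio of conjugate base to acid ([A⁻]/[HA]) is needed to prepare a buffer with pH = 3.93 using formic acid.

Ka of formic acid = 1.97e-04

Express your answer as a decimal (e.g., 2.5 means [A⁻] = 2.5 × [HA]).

pKa = -log(1.97e-04) = 3.7055. pH = pKa + log([A⁻]/[HA]), so log([A⁻]/[HA]) = pH − pKa = 3.93 − 3.7055 = 0.2245. [A⁻]/[HA] = 10^(0.2245) = 1.68

[A⁻]/[HA] = 1.68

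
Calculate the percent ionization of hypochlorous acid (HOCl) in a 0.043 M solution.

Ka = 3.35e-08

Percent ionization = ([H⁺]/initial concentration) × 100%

Using Ka equilibrium: x² + Ka×x - Ka×C = 0. Solving: [H⁺] = 3.7937e-05. Percent = (3.7937e-05/0.043) × 100

Percent ionization = 0.0882%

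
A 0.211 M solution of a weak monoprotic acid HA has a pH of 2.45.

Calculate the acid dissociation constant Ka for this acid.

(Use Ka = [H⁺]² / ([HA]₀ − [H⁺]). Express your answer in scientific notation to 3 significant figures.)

[H⁺] = 10^(−pH) = 10^(−2.45) = 3.548e-03 M. For HA ⇌ H⁺ + A⁻, Ka = [H⁺][A⁻]/[HA] = [H⁺]² / ([HA]₀ − [H⁺]) = (3.548e-03)² / (0.211 − 3.548e-03) = 6.07e-05.

K_a = 6.07e-05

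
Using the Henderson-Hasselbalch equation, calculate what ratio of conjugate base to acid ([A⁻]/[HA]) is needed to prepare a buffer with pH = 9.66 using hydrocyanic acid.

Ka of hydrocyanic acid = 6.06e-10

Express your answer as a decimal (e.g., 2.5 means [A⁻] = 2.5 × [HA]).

pKa = -log(6.06e-10) = 9.2175. pH = pKa + log([A⁻]/[HA]), so log([A⁻]/[HA]) = pH − pKa = 9.66 − 9.2175 = 0.4425. [A⁻]/[HA] = 10^(0.4425) = 2.77

[A⁻]/[HA] = 2.77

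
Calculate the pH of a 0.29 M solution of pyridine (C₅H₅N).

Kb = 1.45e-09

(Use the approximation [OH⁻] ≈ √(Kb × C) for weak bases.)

[OH⁻] = √(Kb × C) = √(1.45e-09 × 0.29) = 2.0506e-05. pOH = 4.69, pH = 14 - pOH

pH = 9.31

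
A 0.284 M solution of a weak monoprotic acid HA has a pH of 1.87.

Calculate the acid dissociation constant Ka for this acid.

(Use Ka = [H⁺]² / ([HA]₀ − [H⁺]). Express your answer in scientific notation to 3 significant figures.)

[H⁺] = 10^(−pH) = 10^(−1.87) = 1.349e-02 M. For HA ⇌ H⁺ + A⁻, Ka = [H⁺][A⁻]/[HA] = [H⁺]² / ([HA]₀ − [H⁺]) = (1.349e-02)² / (0.284 − 1.349e-02) = 6.73e-04.

K_a = 6.73e-04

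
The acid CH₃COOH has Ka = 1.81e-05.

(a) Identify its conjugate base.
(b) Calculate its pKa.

(a) The conjugate base is formed by removing one H⁺ from CH₃COOH, giving CH₃COO⁻. (b) pKa = -log(Ka) = -log(1.81e-05) = 4.74.

Conjugate base: CH₃COO⁻; pK_a = 4.74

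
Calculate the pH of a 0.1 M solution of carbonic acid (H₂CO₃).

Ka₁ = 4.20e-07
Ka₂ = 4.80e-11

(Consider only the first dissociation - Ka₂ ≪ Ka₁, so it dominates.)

First dissociation dominates. From Ka₁ = [H⁺][HA⁻]/[H₂A], x² + Ka₁·x − Ka₁·C = 0 with C = 0.1 M and Ka₁ = 4.20e-07. Solving: [H⁺] = (−Ka₁ + √(Ka₁² + 4·Ka₁·C)) / 2 = 2.0473e-04 M. pH = -log(2.0473e-04) = 3.69.

pH = 3.69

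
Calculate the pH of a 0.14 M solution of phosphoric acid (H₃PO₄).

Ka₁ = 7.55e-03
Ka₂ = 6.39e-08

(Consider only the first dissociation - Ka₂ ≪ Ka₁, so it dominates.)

First dissociation dominates. From Ka₁ = [H⁺][HA⁻]/[H₂A], x² + Ka₁·x − Ka₁·C = 0 with C = 0.14 M and Ka₁ = 7.55e-03. Solving: [H⁺] = (−Ka₁ + √(Ka₁² + 4·Ka₁·C)) / 2 = 2.8955e-02 M. pH = -log(2.8955e-02) = 1.54.

pH = 1.54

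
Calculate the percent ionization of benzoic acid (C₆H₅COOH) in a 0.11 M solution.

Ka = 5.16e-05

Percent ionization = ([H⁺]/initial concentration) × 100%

Using Ka equilibrium: x² + Ka×x - Ka×C = 0. Solving: [H⁺] = 2.3568e-03. Percent = (2.3568e-03/0.11) × 100

Percent ionization = 2.14%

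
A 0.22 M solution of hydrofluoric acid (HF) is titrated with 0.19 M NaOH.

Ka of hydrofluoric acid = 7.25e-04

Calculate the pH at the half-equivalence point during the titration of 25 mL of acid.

At half-equivalence [HA] = [A⁻], so Henderson-Hasselbalch gives pH = pKa = -log(7.25e-04) = 3.14.

pH = pKa = 3.14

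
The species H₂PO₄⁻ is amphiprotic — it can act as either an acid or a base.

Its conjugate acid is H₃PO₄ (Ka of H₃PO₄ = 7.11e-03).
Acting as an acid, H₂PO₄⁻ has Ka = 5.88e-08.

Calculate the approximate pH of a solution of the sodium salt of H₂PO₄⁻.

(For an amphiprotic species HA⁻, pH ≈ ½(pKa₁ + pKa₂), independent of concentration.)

pKa₁ = -log(7.11e-03) = 2.15; pKa₂ = -log(5.88e-08) = 7.23. For an amphiprotic species, pH ≈ ½(pKa₁ + pKa₂) = ½(2.15 + 7.23) = 4.69.

pH = 4.69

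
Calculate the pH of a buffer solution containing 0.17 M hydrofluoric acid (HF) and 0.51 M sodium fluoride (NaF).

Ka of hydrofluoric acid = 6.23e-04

pKa = -log(6.23e-04) = 3.21. pH = pKa + log([A⁻]/[HA]) = 3.21 + log(0.51/0.17)

pH = 3.68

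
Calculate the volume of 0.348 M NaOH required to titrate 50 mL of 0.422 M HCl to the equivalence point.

At equivalence: moles acid = moles base. moles HCl = 0.422 × 50/1000 = 0.0211 mol. V_base = moles / 0.348 × 1000 = 60.6 mL.

V_{base} = 60.6 mL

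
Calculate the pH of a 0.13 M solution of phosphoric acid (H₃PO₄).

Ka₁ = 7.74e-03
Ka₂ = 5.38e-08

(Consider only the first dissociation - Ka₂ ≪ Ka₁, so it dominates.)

First dissociation dominates. From Ka₁ = [H⁺][HA⁻]/[H₂A], x² + Ka₁·x − Ka₁·C = 0 with C = 0.13 M and Ka₁ = 7.74e-03. Solving: [H⁺] = (−Ka₁ + √(Ka₁² + 4·Ka₁·C)) / 2 = 2.8086e-02 M. pH = -log(2.8086e-02) = 1.55.

pH = 1.55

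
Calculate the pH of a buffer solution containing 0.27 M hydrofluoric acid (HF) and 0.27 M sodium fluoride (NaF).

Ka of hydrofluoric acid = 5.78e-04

pKa = -log(5.78e-04) = 3.24. pH = pKa + log([A⁻]/[HA]) = 3.24 + log(0.27/0.27)

pH = 3.24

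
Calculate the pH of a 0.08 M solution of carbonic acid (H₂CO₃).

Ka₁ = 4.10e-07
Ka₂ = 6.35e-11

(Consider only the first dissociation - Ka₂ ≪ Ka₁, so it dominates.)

First dissociation dominates. From Ka₁ = [H⁺][HA⁻]/[H₂A], x² + Ka₁·x − Ka₁·C = 0 with C = 0.08 M and Ka₁ = 4.10e-07. Solving: [H⁺] = (−Ka₁ + √(Ka₁² + 4·Ka₁·C)) / 2 = 1.8090e-04 M. pH = -log(1.8090e-04) = 3.74.

pH = 3.74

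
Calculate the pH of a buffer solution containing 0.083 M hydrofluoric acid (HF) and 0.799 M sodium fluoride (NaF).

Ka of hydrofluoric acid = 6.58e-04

pKa = -log(6.58e-04) = 3.18. pH = pKa + log([A⁻]/[HA]) = 3.18 + log(0.799/0.083)

pH = 4.17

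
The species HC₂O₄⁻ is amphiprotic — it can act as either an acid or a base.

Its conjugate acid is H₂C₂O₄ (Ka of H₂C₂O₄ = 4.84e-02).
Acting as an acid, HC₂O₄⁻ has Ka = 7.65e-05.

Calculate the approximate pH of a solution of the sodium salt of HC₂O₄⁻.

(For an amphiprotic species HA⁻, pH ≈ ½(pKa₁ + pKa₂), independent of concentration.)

pKa₁ = -log(4.84e-02) = 1.32; pKa₂ = -log(7.65e-05) = 4.12. For an amphiprotic species, pH ≈ ½(pKa₁ + pKa₂) = ½(1.32 + 4.12) = 2.72.

pH = 2.72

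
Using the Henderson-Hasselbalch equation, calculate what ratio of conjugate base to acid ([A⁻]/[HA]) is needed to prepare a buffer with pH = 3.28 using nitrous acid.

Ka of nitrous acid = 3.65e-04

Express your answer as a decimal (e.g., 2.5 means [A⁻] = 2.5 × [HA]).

pKa = -log(3.65e-04) = 3.4377. pH = pKa + log([A⁻]/[HA]), so log([A⁻]/[HA]) = pH − pKa = 3.28 − 3.4377 = -0.1577. [A⁻]/[HA] = 10^(-0.1577) = 0.695

[A⁻]/[HA] = 0.695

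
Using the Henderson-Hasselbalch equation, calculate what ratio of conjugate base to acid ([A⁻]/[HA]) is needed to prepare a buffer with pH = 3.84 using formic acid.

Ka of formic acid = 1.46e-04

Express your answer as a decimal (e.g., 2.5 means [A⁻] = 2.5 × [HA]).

pKa = -log(1.46e-04) = 3.8356. pH = pKa + log([A⁻]/[HA]), so log([A⁻]/[HA]) = pH − pKa = 3.84 − 3.8356 = 0.0044. [A⁻]/[HA] = 10^(0.0044) = 1.01

[A⁻]/[HA] = 1.01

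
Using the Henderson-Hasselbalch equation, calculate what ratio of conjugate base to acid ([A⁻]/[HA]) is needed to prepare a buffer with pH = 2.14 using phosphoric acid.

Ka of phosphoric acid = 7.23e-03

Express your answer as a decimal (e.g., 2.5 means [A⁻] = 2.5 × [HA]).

pKa = -log(7.23e-03) = 2.1409. pH = pKa + log([A⁻]/[HA]), so log([A⁻]/[HA]) = pH − pKa = 2.14 − 2.1409 = -0.0009. [A⁻]/[HA] = 10^(-0.0009) = 0.998

[A⁻]/[HA] = 0.998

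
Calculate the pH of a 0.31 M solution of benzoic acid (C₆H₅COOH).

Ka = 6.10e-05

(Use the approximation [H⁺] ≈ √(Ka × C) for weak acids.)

[H⁺] = √(Ka × C) = √(6.10e-05 × 0.31) = 4.3486e-03. pH = -log(4.3486e-03)

pH = 2.36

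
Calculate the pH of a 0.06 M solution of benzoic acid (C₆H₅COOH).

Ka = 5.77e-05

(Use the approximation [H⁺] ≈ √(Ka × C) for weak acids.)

[H⁺] = √(Ka × C) = √(5.77e-05 × 0.06) = 1.8606e-03. pH = -log(1.8606e-03)

pH = 2.73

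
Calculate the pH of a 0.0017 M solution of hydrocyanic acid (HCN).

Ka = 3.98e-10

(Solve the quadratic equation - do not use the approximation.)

x² + Ka×x - Ka×C = 0. Using quadratic formula: [H⁺] = 8.2236e-07

pH = 6.08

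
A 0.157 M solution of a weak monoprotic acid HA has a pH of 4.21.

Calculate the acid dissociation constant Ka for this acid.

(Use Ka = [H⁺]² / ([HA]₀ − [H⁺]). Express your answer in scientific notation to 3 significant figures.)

[H⁺] = 10^(−pH) = 10^(−4.21) = 6.166e-05 M. For HA ⇌ H⁺ + A⁻, Ka = [H⁺][A⁻]/[HA] = [H⁺]² / ([HA]₀ − [H⁺]) = (6.166e-05)² / (0.157 − 6.166e-05) = 2.42e-08.

K_a = 2.42e-08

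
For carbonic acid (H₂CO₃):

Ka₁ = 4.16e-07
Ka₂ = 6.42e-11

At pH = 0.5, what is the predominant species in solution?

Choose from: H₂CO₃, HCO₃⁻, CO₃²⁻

pKa₁ = 6.38, pKa₂ = 10.19. For a polyprotic acid the predominant species crosses at each pKa: below pKa_n the protonated form dominates, above it the deprotonated form does. At pH = 0.5, the predominant species is H₂CO₃.

H₂CO₃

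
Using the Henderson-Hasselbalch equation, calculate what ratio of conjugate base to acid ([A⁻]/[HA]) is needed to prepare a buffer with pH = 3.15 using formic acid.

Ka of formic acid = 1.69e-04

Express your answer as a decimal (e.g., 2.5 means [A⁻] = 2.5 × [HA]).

pKa = -log(1.69e-04) = 3.7721. pH = pKa + log([A⁻]/[HA]), so log([A⁻]/[HA]) = pH − pKa = 3.15 − 3.7721 = -0.6221. [A⁻]/[HA] = 10^(-0.6221) = 0.239

[A⁻]/[HA] = 0.239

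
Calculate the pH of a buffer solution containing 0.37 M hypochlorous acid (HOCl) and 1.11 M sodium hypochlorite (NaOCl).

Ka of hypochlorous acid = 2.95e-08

pKa = -log(2.95e-08) = 7.53. pH = pKa + log([A⁻]/[HA]) = 7.53 + log(1.11/0.37)

pH = 8.01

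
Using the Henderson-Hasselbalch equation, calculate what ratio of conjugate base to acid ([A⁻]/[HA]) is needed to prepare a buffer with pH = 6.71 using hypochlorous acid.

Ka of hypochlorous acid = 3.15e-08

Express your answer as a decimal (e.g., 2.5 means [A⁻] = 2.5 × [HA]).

pKa = -log(3.15e-08) = 7.5017. pH = pKa + log([A⁻]/[HA]), so log([A⁻]/[HA]) = pH − pKa = 6.71 − 7.5017 = -0.7917. [A⁻]/[HA] = 10^(-0.7917) = 0.162

[A⁻]/[HA] = 0.162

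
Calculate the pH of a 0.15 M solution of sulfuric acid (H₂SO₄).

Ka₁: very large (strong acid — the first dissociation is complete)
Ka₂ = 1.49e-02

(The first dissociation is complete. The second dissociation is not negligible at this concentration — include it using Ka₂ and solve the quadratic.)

First dissociation is complete: [H⁺]₀ = [HSO₄⁻]₀ = C = 0.15 M. Second dissociation HSO₄⁻ ⇌ H⁺ + SO₄²⁻: let x = [SO₄²⁻]. Ka₂ = (C + x)·x / (C − x) = 1.49e-02 → x² + (C + Ka₂)·x − Ka₂·C = 0 → x² + 0.16490·x − 2.235e-03 = 0. x = (−0.16490 + √(0.16490² + 4 × 2.235e-03)) / 2 = 1.2592e-02 M. [H⁺] = C + x = 0.15 + 1.2592e-02 = 1.6259e-01 M. pH = -log(1.6259e-01) = 0.79.

pH = 0.79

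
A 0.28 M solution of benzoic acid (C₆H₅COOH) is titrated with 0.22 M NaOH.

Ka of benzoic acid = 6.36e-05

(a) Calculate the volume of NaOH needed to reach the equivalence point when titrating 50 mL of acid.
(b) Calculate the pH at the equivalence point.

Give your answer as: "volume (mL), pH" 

moles acid = 0.28 × 50/1000 = 0.014 mol; V_base = moles/0.22 × 1000 = 63.6 mL. At equivalence only the conjugate base is present: [A⁻] = 0.014/0.114 = 1.2320e-01 M. Kb = Kw/Ka = 1.57e-10; [OH⁻] = √(Kb × [A⁻]) = 4.4013e-06; pOH = 5.36; pH = 14 - pOH = 8.64.

V = 63.6 mL, pH = 8.64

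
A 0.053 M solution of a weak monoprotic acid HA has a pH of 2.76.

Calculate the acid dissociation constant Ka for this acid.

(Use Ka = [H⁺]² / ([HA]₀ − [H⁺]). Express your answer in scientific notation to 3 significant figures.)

[H⁺] = 10^(−pH) = 10^(−2.76) = 1.738e-03 M. For HA ⇌ H⁺ + A⁻, Ka = [H⁺][A⁻]/[HA] = [H⁺]² / ([HA]₀ − [H⁺]) = (1.738e-03)² / (0.053 − 1.738e-03) = 5.89e-05.

K_a = 5.89e-05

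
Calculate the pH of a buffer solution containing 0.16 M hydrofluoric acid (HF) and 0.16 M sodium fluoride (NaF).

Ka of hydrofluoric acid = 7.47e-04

pKa = -log(7.47e-04) = 3.13. pH = pKa + log([A⁻]/[HA]) = 3.13 + log(0.16/0.16)

pH = 3.13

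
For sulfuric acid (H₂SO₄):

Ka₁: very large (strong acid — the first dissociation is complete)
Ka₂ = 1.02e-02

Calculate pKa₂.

pKa₂ = -log(Ka₂) = -log(1.02e-02) = 1.99.

pK_{a2} = 1.99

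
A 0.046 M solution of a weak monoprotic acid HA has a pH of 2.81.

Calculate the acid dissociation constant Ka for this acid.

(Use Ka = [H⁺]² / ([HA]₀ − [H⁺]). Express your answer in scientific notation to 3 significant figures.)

[H⁺] = 10^(−pH) = 10^(−2.81) = 1.549e-03 M. For HA ⇌ H⁺ + A⁻, Ka = [H⁺][A⁻]/[HA] = [H⁺]² / ([HA]₀ − [H⁺]) = (1.549e-03)² / (0.046 − 1.549e-03) = 5.40e-05.

K_a = 5.40e-05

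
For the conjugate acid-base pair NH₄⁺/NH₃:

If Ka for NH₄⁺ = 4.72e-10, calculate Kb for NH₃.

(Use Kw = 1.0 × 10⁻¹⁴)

For a conjugate pair Ka × Kb = Kw, so Kb = Kw/Ka = 1.0 × 10⁻¹⁴ / 4.72e-10 = 2.12e-05.

K_b = 2.12e-05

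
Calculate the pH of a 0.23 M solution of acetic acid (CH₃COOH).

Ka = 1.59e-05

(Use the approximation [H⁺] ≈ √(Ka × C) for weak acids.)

[H⁺] = √(Ka × C) = √(1.59e-05 × 0.23) = 1.9123e-03. pH = -log(1.9123e-03)

pH = 2.72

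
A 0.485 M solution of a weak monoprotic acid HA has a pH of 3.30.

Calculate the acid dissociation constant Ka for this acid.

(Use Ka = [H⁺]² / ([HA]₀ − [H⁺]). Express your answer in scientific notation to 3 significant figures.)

[H⁺] = 10^(−pH) = 10^(−3.30) = 5.012e-04 M. For HA ⇌ H⁺ + A⁻, Ka = [H⁺][A⁻]/[HA] = [H⁺]² / ([HA]₀ − [H⁺]) = (5.012e-04)² / (0.485 − 5.012e-04) = 5.18e-07.

K_a = 5.18e-07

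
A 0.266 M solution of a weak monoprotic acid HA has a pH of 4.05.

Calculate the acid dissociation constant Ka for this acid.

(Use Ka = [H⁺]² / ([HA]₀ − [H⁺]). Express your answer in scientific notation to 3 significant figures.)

[H⁺] = 10^(−pH) = 10^(−4.05) = 8.913e-05 M. For HA ⇌ H⁺ + A⁻, Ka = [H⁺][A⁻]/[HA] = [H⁺]² / ([HA]₀ − [H⁺]) = (8.913e-05)² / (0.266 − 8.913e-05) = 2.99e-08.

K_a = 2.99e-08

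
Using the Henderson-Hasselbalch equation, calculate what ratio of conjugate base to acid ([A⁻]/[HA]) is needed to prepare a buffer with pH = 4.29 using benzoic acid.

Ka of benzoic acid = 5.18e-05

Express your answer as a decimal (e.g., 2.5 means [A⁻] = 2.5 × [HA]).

pKa = -log(5.18e-05) = 4.2857. pH = pKa + log([A⁻]/[HA]), so log([A⁻]/[HA]) = pH − pKa = 4.29 − 4.2857 = 0.0043. [A⁻]/[HA] = 10^(0.0043) = 1.01

[A⁻]/[HA] = 1.01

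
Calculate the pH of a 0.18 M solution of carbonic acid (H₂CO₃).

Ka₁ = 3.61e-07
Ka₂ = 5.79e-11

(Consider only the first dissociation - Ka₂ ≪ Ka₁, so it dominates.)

First dissociation dominates. From Ka₁ = [H⁺][HA⁻]/[H₂A], x² + Ka₁·x − Ka₁·C = 0 with C = 0.18 M and Ka₁ = 3.61e-07. Solving: [H⁺] = (−Ka₁ + √(Ka₁² + 4·Ka₁·C)) / 2 = 2.5473e-04 M. pH = -log(2.5473e-04) = 3.59.

pH = 3.59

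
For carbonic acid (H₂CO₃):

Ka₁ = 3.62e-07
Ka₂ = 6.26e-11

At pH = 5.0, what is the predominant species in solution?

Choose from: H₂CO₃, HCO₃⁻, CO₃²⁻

pKa₁ = 6.44, pKa₂ = 10.20. For a polyprotic acid the predominant species crosses at each pKa: below pKa_n the protonated form dominates, above it the deprotonated form does. At pH = 5.0, the predominant species is H₂CO₃.

H₂CO₃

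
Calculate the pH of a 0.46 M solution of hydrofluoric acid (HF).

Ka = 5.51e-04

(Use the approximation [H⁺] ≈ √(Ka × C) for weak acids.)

[H⁺] = √(Ka × C) = √(5.51e-04 × 0.46) = 1.5920e-02. pH = -log(1.5920e-02)

pH = 1.80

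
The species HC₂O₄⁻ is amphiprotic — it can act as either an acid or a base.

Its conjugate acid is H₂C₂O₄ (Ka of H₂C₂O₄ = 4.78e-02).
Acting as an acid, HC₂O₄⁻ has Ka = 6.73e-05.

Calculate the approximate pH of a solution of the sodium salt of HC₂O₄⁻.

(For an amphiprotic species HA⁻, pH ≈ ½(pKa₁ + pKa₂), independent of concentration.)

pKa₁ = -log(4.78e-02) = 1.32; pKa₂ = -log(6.73e-05) = 4.17. For an amphiprotic species, pH ≈ ½(pKa₁ + pKa₂) = ½(1.32 + 4.17) = 2.75.

pH = 2.75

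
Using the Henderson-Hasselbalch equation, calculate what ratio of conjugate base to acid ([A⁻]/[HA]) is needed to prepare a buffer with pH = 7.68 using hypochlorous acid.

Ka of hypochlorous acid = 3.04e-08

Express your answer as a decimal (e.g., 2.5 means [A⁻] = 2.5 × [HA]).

pKa = -log(3.04e-08) = 7.5171. pH = pKa + log([A⁻]/[HA]), so log([A⁻]/[HA]) = pH − pKa = 7.68 − 7.5171 = 0.1629. [A⁻]/[HA] = 10^(0.1629) = 1.46

[A⁻]/[HA] = 1.46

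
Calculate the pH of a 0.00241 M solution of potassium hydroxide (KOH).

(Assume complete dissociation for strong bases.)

[OH⁻] = 0.00241 M for strong base. pOH = -log[OH⁻] = 2.62, pH = 14 - pOH

pH = 11.38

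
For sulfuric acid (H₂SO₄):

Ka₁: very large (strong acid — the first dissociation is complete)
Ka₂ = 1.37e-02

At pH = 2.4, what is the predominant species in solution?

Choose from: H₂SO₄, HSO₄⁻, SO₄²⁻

The first dissociation is complete, so H₂SO₄ itself is never the predominant species in water; pKa₂ = -log(1.37e-02) = 1.86. For a polyprotic acid the predominant species crosses at each pKa: below pKa_n the protonated form dominates, above it the deprotonated form does. At pH = 2.4, the predominant species is SO₄²⁻.

SO₄²⁻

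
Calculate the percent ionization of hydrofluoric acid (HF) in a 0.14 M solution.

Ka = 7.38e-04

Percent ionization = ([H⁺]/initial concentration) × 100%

Using Ka equilibrium: x² + Ka×x - Ka×C = 0. Solving: [H⁺] = 9.8023e-03. Percent = (9.8023e-03/0.14) × 100

Percent ionization = 7%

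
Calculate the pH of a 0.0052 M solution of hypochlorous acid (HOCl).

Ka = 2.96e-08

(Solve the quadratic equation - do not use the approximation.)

x² + Ka×x - Ka×C = 0. Using quadratic formula: [H⁺] = 1.2392e-05

pH = 4.91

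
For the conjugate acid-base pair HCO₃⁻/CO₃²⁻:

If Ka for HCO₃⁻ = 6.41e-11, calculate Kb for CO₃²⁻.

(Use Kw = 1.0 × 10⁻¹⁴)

For a conjugate pair Ka × Kb = Kw, so Kb = Kw/Ka = 1.0 × 10⁻¹⁴ / 6.41e-11 = 1.56e-04.

K_b = 1.56e-04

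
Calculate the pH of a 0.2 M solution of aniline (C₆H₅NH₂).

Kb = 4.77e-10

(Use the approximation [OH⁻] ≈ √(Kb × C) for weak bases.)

[OH⁻] = √(Kb × C) = √(4.77e-10 × 0.2) = 9.7673e-06. pOH = 5.01, pH = 14 - pOH

pH = 8.99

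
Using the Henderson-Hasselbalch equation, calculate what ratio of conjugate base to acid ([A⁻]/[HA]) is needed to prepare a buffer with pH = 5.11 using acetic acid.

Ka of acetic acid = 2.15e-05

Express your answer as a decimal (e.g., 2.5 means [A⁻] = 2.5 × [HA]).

pKa = -log(2.15e-05) = 4.6676. pH = pKa + log([A⁻]/[HA]), so log([A⁻]/[HA]) = pH − pKa = 5.11 − 4.6676 = 0.4424. [A⁻]/[HA] = 10^(0.4424) = 2.77

[A⁻]/[HA] = 2.77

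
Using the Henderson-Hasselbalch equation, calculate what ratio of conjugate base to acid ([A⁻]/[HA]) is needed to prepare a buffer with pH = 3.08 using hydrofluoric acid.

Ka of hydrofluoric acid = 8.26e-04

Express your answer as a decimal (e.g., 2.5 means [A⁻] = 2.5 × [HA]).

pKa = -log(8.26e-04) = 3.0830. pH = pKa + log([A⁻]/[HA]), so log([A⁻]/[HA]) = pH − pKa = 3.08 − 3.0830 = -0.0030. [A⁻]/[HA] = 10^(-0.0030) = 0.993

[A⁻]/[HA] = 0.993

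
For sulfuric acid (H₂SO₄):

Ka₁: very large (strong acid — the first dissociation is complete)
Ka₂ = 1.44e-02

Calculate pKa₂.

pKa₂ = -log(Ka₂) = -log(1.44e-02) = 1.84.

pK_{a2} = 1.84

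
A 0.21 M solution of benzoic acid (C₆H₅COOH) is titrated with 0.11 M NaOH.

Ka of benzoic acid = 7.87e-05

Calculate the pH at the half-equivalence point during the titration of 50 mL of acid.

At half-equivalence [HA] = [A⁻], so Henderson-Hasselbalch gives pH = pKa = -log(7.87e-05) = 4.10.

pH = pKa = 4.10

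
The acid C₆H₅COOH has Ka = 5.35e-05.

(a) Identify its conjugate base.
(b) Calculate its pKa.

(a) The conjugate base is formed by removing one H⁺ from C₆H₅COOH, giving C₆H₅COO⁻. (b) pKa = -log(Ka) = -log(5.35e-05) = 4.27.

Conjugate base: C₆H₅COO⁻; pK_a = 4.27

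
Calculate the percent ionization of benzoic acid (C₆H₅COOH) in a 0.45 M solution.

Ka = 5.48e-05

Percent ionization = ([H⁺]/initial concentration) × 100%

Using Ka equilibrium: x² + Ka×x - Ka×C = 0. Solving: [H⁺] = 4.9386e-03. Percent = (4.9386e-03/0.45) × 100

Percent ionization = 1.1%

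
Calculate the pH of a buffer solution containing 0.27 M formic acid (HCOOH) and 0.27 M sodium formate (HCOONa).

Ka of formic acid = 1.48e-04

pKa = -log(1.48e-04) = 3.83. pH = pKa + log([A⁻]/[HA]) = 3.83 + log(0.27/0.27)

pH = 3.83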